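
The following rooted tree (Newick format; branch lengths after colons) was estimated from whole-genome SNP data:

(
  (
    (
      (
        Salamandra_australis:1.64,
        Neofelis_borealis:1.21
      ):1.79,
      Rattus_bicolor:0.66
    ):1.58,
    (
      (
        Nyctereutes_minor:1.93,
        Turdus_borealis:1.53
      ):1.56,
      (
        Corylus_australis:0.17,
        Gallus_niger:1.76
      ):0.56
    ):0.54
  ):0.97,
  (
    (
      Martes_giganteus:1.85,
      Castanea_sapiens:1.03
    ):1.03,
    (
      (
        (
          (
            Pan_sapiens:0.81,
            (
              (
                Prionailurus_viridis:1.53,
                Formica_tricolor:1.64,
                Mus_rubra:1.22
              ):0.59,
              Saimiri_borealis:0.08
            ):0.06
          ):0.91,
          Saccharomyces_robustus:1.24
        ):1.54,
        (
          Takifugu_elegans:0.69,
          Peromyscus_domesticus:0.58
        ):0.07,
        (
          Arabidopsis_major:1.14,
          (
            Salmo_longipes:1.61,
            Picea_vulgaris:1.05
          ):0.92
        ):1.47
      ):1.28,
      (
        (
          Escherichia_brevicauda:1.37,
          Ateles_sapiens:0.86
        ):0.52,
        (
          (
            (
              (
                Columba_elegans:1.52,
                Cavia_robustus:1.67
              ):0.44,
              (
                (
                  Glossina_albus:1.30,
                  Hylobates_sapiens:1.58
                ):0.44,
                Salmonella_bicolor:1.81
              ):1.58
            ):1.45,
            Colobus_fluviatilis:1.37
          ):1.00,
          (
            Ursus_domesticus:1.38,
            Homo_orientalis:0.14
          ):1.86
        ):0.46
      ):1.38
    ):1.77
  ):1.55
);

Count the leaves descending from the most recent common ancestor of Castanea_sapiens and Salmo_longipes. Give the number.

23

The MRCA of Castanea_sapiens and Salmo_longipes is the node subtending ((Martes_giganteus,Castanea_sapiens),((((Pan_sapiens,((Prionailurus_viridis,Formica_tricolor,Mus_rubra),Saimiri_borealis)),Saccharomyces_robustus),(Takifugu_elegans,Peromyscus_domesticus),(Arabidopsis_major,(Salmo_longipes,Picea_vulgaris))),((Escherichia_brevicauda,Ateles_sapiens),((((Columba_elegans,Cavia_robustus),((Glossina_albus,Hylobates_sapiens),Salmonella_bicolor)),Colobus_fluviatilis),(Ursus_domesticus,Homo_orientalis))))).
That clade contains 23 terminal taxa: Arabidopsis_major, Ateles_sapiens, Castanea_sapiens, Cavia_robustus, Colobus_fluviatilis, Columba_elegans, Escherichia_brevicauda, Formica_tricolor, Glossina_albus, Homo_orientalis, Hylobates_sapiens, Martes_giganteus, Mus_rubra, Pan_sapiens, Peromyscus_domesticus, Picea_vulgaris, Prionailurus_viridis, Saccharomyces_robustus, Saimiri_borealis, Salmo_longipes, Salmonella_bicolor, Takifugu_elegans, Ursus_domesticus.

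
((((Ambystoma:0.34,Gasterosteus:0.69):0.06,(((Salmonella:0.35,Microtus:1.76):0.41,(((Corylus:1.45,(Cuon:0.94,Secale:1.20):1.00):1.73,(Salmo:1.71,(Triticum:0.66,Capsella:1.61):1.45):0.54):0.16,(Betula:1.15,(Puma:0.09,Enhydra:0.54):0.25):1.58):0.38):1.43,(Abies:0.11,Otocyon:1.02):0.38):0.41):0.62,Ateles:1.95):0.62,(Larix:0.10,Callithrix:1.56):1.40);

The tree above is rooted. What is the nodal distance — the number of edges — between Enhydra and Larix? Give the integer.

10

The MRCA of Enhydra and Larix is the root of the tree.
From Enhydra up to that node: 8 branches. From Larix up to the same node: 2 branches. Total: 8 + 2 = 10.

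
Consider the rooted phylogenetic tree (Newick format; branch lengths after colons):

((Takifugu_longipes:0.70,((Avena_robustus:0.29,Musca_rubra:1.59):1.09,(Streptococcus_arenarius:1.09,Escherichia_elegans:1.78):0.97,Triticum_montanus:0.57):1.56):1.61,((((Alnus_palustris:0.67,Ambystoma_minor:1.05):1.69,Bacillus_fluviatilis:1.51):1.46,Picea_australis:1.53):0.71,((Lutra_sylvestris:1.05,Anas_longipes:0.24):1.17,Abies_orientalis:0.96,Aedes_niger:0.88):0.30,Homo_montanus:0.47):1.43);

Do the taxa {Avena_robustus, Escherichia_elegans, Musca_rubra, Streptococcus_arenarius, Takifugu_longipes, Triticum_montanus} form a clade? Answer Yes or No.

Yes

The most recent common ancestor of these taxa subtends (Takifugu_longipes,((Avena_robustus,Musca_rubra),(Streptococcus_arenarius,Escherichia_elegans),Triticum_montanus)).
That clade has exactly 6 tips — every listed taxon and nothing else — so the group is monophyletic.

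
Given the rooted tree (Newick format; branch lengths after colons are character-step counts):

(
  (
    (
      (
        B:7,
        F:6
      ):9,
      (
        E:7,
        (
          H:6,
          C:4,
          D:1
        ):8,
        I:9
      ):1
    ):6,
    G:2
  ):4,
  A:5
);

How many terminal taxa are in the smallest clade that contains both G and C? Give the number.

The MRCA of G and C is the node subtending (((B,F),(E,(H,C,D),I)),G).
That clade contains 8 terminal taxa: B, C, D, E, F, G, H, I.

8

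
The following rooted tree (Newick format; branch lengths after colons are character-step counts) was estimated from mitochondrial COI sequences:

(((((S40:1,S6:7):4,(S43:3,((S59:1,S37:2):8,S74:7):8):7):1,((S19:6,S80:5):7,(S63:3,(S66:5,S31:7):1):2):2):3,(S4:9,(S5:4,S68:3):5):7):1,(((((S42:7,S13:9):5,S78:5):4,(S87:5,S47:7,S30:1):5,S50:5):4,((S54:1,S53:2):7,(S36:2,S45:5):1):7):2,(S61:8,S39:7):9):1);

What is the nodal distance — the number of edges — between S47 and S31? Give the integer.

11

The MRCA of S47 and S31 is the root of the tree.
From S47 up to that node: 5 branches. From S31 up to the same node: 6 branches. Total: 5 + 6 = 11.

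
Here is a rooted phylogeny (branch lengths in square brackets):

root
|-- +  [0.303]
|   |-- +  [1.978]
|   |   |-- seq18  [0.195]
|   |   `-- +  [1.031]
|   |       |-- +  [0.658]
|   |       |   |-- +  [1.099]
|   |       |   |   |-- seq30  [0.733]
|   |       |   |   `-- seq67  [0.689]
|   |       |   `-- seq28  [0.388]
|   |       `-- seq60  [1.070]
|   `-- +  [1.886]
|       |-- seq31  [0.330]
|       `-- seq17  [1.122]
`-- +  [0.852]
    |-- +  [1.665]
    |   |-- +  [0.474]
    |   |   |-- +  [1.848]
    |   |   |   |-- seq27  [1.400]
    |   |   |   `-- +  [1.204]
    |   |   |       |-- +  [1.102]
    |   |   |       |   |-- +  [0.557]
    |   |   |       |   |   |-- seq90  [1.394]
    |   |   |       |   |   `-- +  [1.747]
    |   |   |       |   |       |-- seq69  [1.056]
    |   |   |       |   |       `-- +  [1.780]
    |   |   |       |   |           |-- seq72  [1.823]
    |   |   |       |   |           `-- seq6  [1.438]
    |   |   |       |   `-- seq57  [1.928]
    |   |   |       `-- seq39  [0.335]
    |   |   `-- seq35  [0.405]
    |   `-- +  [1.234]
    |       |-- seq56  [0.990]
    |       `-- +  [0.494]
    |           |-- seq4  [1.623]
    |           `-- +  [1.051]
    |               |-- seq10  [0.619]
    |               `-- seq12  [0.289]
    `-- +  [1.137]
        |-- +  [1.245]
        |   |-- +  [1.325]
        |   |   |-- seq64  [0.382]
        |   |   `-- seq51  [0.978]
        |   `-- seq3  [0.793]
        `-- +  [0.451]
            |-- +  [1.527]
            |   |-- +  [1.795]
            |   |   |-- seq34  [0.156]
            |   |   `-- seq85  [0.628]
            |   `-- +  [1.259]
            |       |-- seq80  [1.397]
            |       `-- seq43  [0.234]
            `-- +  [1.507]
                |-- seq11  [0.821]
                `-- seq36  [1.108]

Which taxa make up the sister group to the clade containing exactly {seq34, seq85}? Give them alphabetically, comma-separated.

seq43, seq80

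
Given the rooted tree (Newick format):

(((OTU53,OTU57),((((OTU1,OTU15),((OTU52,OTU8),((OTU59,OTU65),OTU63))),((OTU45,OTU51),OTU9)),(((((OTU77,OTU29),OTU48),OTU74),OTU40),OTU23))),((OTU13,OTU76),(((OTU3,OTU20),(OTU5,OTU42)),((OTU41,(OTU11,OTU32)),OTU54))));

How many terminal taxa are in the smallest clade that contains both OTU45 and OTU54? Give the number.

28

The MRCA of OTU45 and OTU54 is the root, so the clade is the entire tree.
That clade contains 28 terminal taxa: OTU1, OTU11, OTU13, OTU15, OTU20, OTU23, OTU29, OTU3, OTU32, OTU40, OTU41, OTU42, OTU45, OTU48, OTU5, OTU51, OTU52, OTU53, OTU54, OTU57, OTU59, OTU63, OTU65, OTU74, OTU76, OTU77, OTU8, OTU9.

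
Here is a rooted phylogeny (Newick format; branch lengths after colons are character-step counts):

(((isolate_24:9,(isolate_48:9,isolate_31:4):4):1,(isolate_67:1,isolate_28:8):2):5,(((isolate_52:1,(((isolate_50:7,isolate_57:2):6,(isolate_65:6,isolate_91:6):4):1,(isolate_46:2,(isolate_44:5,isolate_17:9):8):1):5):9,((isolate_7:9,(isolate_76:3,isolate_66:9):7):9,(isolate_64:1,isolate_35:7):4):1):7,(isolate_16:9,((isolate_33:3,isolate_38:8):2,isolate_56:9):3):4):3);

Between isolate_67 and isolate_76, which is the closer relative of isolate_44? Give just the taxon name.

isolate_76

The MRCA of isolate_44 and isolate_76 subtends ((isolate_52,(((isolate_50,isolate_57),(isolate_65,isolate_91)),(isolate_46,(isolate_44,isolate_17)))),((isolate_7,(isolate_76,isolate_66)),(isolate_64,isolate_35))) (13 taxa).
The MRCA of isolate_44 and isolate_67 is the root, subtending the entire tree (22 taxa).
The first is nested inside the second, so isolate_44 shares a more recent common ancestor with isolate_76.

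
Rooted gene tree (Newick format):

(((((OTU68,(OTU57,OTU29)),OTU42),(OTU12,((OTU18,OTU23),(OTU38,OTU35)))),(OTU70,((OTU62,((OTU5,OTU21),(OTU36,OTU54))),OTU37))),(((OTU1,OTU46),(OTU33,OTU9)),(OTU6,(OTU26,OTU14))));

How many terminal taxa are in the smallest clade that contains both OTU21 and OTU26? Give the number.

23

The MRCA of OTU21 and OTU26 is the root, so the clade is the entire tree.
That clade contains 23 terminal taxa: OTU1, OTU12, OTU14, OTU18, OTU21, OTU23, OTU26, OTU29, OTU33, OTU35, OTU36, OTU37, OTU38, OTU42, OTU46, OTU5, OTU54, OTU57, OTU6, OTU62, OTU68, OTU70, OTU9.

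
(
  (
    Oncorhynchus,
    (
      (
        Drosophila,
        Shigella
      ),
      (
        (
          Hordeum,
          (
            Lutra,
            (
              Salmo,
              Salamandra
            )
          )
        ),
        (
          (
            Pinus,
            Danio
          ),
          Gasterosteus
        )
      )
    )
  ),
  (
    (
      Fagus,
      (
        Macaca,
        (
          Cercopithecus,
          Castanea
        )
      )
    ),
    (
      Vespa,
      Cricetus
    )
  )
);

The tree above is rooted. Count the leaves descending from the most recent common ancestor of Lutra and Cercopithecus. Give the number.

The MRCA of Lutra and Cercopithecus is the root, so the clade is the entire tree.
That clade contains 16 terminal taxa: Castanea, Cercopithecus, Cricetus, Danio, Drosophila, Fagus, Gasterosteus, Hordeum, Lutra, Macaca, Oncorhynchus, Pinus, Salamandra, Salmo, Shigella, Vespa.

16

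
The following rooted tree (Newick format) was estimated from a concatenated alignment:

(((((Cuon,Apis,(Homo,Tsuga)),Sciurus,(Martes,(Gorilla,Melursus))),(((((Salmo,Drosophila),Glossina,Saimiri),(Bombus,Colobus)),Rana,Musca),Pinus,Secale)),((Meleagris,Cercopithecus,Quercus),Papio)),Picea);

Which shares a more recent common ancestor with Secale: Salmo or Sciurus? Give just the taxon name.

The MRCA of Secale and Salmo subtends (((((Salmo,Drosophila),Glossina,Saimiri),(Bombus,Colobus)),Rana,Musca),Pinus,Secale) (10 taxa).
The MRCA of Secale and Sciurus subtends (((Cuon,Apis,(Homo,Tsuga)),Sciurus,(Martes,(Gorilla,Melursus))),(((((Salmo,Drosophila),Glossina,Saimiri),(Bombus,Colobus)),Rana,Musca),Pinus,Secale)) (18 taxa).
The first is nested inside the second, so Secale shares a more recent common ancestor with Salmo.

Salmo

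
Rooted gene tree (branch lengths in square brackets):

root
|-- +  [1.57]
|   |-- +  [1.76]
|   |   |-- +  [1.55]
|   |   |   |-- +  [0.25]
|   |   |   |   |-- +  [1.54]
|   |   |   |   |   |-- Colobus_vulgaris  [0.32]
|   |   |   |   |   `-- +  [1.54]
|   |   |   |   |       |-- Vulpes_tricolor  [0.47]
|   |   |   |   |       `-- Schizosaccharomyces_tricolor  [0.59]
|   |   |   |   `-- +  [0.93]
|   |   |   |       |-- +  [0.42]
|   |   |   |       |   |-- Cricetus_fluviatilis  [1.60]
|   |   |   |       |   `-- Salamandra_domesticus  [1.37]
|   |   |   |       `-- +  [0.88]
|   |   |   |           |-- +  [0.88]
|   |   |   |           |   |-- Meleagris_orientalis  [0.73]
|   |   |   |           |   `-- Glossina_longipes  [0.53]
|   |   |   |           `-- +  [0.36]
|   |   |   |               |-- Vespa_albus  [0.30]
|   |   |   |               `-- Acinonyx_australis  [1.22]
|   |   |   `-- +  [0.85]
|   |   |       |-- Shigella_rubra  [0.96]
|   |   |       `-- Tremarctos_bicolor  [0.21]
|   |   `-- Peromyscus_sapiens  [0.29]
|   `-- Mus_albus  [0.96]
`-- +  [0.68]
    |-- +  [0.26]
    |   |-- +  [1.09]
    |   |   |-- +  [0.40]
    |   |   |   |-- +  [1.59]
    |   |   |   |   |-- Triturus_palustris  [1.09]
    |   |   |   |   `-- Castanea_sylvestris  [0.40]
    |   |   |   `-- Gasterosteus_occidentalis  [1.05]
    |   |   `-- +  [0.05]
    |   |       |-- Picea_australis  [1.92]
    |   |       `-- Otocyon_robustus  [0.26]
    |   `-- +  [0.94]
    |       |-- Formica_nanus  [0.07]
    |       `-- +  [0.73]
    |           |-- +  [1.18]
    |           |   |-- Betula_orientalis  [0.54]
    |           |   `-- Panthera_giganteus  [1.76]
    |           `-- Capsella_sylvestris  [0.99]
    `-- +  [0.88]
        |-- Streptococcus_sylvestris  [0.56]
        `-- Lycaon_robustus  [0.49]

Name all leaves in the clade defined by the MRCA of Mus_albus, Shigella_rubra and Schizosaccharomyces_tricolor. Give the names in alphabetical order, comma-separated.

Tracing Mus_albus: it sits inside (((((Colobus_vulgaris,(Vulpes_tricolor,Schizosaccharomyces_tricolor)),((Cricetus_fluviatilis,Salamandra_domesticus),((Meleagris_orientalis,Glossina_longipes),(Vespa_albus,Acinonyx_australis)))),(Shigella_rubra,Tremarctos_bicolor)),Peromyscus_sapiens),Mus_albus).
Tracing Shigella_rubra: it sits inside (Shigella_rubra,Tremarctos_bicolor).
Tracing Schizosaccharomyces_tricolor: it sits inside (Vulpes_tricolor,Schizosaccharomyces_tricolor).
The smallest clade enclosing all 3 is (((((Colobus_vulgaris,(Vulpes_tricolor,Schizosaccharomyces_tricolor)),((Cricetus_fluviatilis,Salamandra_domesticus),((Meleagris_orientalis,Glossina_longipes),(Vespa_albus,Acinonyx_australis)))),(Shigella_rubra,Tremarctos_bicolor)),Peromyscus_sapiens),Mus_albus); the answer is its 13 terminal taxa in alphabetical order.

Acinonyx_australis, Colobus_vulgaris, Cricetus_fluviatilis, Glossina_longipes, Meleagris_orientalis, Mus_albus, Peromyscus_sapiens, Salamandra_domesticus, Schizosaccharomyces_tricolor, Shigella_rubra, Tremarctos_bicolor, Vespa_albus, Vulpes_tricolor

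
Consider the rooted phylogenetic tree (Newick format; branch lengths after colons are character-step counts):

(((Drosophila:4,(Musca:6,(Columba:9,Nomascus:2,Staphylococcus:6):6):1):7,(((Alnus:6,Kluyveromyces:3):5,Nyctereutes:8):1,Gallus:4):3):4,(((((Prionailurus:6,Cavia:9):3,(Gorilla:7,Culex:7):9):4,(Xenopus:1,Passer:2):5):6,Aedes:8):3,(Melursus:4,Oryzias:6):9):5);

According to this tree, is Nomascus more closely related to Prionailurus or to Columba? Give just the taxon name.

The MRCA of Nomascus and Columba subtends (Columba,Nomascus,Staphylococcus) (3 taxa).
The MRCA of Nomascus and Prionailurus is the root, subtending the entire tree (18 taxa).
The first is nested inside the second, so Nomascus shares a more recent common ancestor with Columba.

Columba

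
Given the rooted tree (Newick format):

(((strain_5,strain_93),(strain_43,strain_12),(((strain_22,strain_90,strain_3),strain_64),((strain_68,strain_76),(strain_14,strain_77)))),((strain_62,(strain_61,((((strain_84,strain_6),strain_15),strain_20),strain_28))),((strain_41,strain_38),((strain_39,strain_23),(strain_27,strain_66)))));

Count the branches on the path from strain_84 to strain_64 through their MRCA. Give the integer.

The MRCA of strain_84 and strain_64 is the root of the tree.
From strain_84 up to that node: 8 branches. From strain_64 up to the same node: 4 branches. Total: 8 + 4 = 12.

12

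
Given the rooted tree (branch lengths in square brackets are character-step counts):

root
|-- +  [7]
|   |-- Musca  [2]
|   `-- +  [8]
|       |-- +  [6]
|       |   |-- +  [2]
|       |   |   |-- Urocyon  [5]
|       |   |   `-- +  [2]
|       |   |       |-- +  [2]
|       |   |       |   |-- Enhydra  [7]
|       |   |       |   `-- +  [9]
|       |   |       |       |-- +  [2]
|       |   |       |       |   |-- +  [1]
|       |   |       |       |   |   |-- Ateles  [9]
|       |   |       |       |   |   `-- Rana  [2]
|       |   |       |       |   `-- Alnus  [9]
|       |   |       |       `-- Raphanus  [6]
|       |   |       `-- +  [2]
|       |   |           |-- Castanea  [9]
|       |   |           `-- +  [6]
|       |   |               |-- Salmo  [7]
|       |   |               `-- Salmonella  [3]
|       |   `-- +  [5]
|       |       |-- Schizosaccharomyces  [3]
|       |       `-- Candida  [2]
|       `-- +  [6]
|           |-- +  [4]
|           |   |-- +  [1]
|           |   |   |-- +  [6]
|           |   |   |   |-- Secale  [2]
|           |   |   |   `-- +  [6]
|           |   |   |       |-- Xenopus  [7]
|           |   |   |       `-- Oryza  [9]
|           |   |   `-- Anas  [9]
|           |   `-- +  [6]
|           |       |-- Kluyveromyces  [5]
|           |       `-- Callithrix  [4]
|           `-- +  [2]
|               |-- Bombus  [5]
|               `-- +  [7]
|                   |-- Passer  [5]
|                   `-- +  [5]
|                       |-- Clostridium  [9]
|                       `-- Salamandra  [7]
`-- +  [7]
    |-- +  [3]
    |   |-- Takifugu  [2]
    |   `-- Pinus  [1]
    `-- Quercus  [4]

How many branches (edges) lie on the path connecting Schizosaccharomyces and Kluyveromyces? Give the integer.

7

The MRCA of Schizosaccharomyces and Kluyveromyces is the node subtending (((Urocyon,((Enhydra,(((Ateles,Rana),Alnus),Raphanus)),(Castanea,(Salmo,Salmonella)))),(Schizosaccharomyces,Candida)),((((Secale,(Xenopus,Oryza)),Anas),(Kluyveromyces,Callithrix)),(Bombus,(Passer,(Clostridium,Salamandra))))).
From Schizosaccharomyces up to that node: 3 branches. From Kluyveromyces up to the same node: 4 branches. Total: 3 + 4 = 7.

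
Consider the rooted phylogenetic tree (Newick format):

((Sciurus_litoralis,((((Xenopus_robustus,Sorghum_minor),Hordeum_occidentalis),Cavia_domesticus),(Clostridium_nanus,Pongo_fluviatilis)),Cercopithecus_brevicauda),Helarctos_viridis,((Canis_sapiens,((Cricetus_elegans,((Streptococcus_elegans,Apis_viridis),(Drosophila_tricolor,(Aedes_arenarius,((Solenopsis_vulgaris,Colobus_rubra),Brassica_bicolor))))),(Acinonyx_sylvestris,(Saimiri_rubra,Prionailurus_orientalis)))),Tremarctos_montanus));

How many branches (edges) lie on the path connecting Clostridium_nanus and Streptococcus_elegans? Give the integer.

11

The MRCA of Clostridium_nanus and Streptococcus_elegans is the root of the tree.
From Clostridium_nanus up to that node: 4 branches. From Streptococcus_elegans up to the same node: 7 branches. Total: 4 + 7 = 11.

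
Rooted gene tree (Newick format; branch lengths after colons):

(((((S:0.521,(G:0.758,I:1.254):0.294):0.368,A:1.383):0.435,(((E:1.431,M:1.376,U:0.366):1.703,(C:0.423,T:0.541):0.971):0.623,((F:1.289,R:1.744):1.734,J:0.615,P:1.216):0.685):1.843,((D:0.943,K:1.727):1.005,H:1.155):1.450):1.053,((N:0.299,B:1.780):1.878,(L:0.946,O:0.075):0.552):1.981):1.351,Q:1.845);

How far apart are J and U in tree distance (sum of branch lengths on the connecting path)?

The path runs J → … → MRCA → … → U; the MRCA is the node subtending (((E,M,U),(C,T)),((F,R),J,P)).
Branch lengths along that path: 0.615 + 0.685 + 0.623 + 1.703 + 0.366 = 3.992.

3.992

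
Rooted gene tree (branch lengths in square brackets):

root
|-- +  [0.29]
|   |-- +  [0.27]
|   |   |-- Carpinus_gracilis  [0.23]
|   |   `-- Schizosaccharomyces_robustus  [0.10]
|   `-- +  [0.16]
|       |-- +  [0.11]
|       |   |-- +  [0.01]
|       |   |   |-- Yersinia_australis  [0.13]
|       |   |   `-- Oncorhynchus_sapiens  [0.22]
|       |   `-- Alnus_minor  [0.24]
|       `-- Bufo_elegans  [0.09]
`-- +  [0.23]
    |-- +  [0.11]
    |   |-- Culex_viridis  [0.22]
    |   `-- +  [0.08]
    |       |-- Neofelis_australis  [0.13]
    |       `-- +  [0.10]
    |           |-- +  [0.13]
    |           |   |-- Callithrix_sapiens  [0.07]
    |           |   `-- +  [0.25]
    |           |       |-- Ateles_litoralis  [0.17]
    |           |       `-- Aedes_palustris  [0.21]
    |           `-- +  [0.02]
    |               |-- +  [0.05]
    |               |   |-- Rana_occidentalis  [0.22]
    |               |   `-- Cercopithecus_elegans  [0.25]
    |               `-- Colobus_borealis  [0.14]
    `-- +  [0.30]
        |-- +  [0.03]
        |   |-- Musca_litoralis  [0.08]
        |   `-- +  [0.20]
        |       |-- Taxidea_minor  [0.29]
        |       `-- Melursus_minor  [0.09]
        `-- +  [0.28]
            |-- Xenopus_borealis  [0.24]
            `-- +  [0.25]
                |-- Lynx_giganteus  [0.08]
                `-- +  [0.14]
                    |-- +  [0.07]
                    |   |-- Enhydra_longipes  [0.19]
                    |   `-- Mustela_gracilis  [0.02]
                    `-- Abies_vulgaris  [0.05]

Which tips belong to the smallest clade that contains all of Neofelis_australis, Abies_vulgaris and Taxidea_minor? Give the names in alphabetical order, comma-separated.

Abies_vulgaris, Aedes_palustris, Ateles_litoralis, Callithrix_sapiens, Cercopithecus_elegans, Colobus_borealis, Culex_viridis, Enhydra_longipes, Lynx_giganteus, Melursus_minor, Musca_litoralis, Mustela_gracilis, Neofelis_australis, Rana_occidentalis, Taxidea_minor, Xenopus_borealis

Tracing Neofelis_australis: it sits inside (Neofelis_australis,((Callithrix_sapiens,(Ateles_litoralis,Aedes_palustris)),((Rana_occidentalis,Cercopithecus_elegans),Colobus_borealis))).
Tracing Abies_vulgaris: it sits inside ((Enhydra_longipes,Mustela_gracilis),Abies_vulgaris).
Tracing Taxidea_minor: it sits inside (Taxidea_minor,Melursus_minor).
The smallest clade enclosing all 3 is ((Culex_viridis,(Neofelis_australis,((Callithrix_sapiens,(Ateles_litoralis,Aedes_palustris)),((Rana_occidentalis,Cercopithecus_elegans),Colobus_borealis)))),((Musca_litoralis,(Taxidea_minor,Melursus_minor)),(Xenopus_borealis,(Lynx_giganteus,((Enhydra_longipes,Mustela_gracilis),Abies_vulgaris))))); the answer is its 16 terminal taxa in alphabetical order.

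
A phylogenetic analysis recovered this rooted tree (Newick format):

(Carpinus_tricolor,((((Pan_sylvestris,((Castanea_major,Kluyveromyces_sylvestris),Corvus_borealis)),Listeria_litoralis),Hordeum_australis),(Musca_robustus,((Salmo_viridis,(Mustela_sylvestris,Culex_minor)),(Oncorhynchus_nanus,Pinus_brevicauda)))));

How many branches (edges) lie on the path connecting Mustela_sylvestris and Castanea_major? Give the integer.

The MRCA of Mustela_sylvestris and Castanea_major is the node subtending ((((Pan_sylvestris,((Castanea_major,Kluyveromyces_sylvestris),Corvus_borealis)),Listeria_litoralis),Hordeum_australis),(Musca_robustus,((Salmo_viridis,(Mustela_sylvestris,Culex_minor)),(Oncorhynchus_nanus,Pinus_brevicauda)))).
From Mustela_sylvestris up to that node: 5 branches. From Castanea_major up to the same node: 6 branches. Total: 5 + 6 = 11.

11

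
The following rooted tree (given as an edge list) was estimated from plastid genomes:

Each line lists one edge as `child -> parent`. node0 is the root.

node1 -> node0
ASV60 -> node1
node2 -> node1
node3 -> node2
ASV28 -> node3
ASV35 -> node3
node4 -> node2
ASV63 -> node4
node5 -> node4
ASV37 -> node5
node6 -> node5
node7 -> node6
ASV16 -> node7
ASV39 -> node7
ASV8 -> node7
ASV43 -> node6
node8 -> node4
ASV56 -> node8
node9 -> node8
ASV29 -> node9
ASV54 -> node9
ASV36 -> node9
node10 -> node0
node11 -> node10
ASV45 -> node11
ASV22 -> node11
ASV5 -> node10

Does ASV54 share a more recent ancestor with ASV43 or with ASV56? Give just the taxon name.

ASV56

The MRCA of ASV54 and ASV56 subtends (ASV56,(ASV29,ASV54,ASV36)) (4 taxa).
The MRCA of ASV54 and ASV43 subtends (ASV63,(ASV37,((ASV16,ASV39,ASV8),ASV43)),(ASV56,(ASV29,ASV54,ASV36))) (10 taxa).
The first is nested inside the second, so ASV54 shares a more recent common ancestor with ASV56.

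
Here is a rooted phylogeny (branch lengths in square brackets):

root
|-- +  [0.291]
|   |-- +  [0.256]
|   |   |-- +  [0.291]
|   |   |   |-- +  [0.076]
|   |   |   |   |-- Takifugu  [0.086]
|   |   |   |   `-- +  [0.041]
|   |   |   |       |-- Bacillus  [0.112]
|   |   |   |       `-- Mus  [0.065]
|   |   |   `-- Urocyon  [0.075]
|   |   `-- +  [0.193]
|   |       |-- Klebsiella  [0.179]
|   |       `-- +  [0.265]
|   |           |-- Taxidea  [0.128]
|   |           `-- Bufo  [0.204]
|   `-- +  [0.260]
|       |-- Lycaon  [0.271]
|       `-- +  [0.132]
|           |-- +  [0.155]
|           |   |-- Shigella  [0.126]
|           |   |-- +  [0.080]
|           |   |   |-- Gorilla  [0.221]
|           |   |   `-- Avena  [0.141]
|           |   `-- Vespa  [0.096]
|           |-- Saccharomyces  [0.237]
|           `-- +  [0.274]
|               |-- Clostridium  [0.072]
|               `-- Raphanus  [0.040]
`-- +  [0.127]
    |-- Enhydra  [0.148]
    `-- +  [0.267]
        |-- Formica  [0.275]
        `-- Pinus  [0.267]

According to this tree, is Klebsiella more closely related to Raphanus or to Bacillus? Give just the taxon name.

The MRCA of Klebsiella and Bacillus subtends (((Takifugu,(Bacillus,Mus)),Urocyon),(Klebsiella,(Taxidea,Bufo))) (7 taxa).
The MRCA of Klebsiella and Raphanus subtends ((((Takifugu,(Bacillus,Mus)),Urocyon),(Klebsiella,(Taxidea,Bufo))),(Lycaon,((Shigella,(Gorilla,Avena),Vespa),Saccharomyces,(Clostridium,Raphanus)))) (15 taxa).
The first is nested inside the second, so Klebsiella shares a more recent common ancestor with Bacillus.

Bacillus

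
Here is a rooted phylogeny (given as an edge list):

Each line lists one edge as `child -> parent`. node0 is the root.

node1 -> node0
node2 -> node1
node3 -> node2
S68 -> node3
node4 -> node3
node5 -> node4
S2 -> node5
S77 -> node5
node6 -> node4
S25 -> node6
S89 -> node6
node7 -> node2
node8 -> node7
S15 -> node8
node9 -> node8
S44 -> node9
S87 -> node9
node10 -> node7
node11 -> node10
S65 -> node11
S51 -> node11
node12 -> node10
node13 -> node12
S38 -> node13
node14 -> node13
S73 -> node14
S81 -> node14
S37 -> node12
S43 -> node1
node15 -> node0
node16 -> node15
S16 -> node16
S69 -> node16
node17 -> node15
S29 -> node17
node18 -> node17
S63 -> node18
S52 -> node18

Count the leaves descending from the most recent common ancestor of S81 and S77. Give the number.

14

The MRCA of S81 and S77 is the node subtending ((S68,((S2,S77),(S25,S89))),((S15,(S44,S87)),((S65,S51),((S38,(S73,S81)),S37)))).
That clade contains 14 terminal taxa: S15, S2, S25, S37, S38, S44, S51, S65, S68, S73, S77, S81, S87, S89.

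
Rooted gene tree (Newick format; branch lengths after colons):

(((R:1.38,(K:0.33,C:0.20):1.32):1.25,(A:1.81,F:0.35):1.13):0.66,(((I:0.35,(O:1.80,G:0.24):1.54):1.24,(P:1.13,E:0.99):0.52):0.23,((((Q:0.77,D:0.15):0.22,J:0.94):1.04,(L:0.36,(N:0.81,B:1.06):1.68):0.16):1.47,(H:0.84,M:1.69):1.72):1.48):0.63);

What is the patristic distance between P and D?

The path runs P → … → MRCA → … → D; the MRCA is the node subtending (((I,(O,G)),(P,E)),((((Q,D),J),(L,(N,B))),(H,M))).
Branch lengths along that path: 1.13 + 0.52 + 0.23 + 1.48 + 1.47 + 1.04 + 0.22 + 0.15 = 6.24.

6.24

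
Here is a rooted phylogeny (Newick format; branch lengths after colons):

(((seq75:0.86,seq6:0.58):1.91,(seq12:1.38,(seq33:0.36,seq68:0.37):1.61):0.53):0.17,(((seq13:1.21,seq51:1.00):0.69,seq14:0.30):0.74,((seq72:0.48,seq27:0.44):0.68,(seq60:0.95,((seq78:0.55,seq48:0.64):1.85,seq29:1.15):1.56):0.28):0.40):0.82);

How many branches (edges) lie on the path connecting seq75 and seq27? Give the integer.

7

The MRCA of seq75 and seq27 is the root of the tree.
From seq75 up to that node: 3 branches. From seq27 up to the same node: 4 branches. Total: 3 + 4 = 7.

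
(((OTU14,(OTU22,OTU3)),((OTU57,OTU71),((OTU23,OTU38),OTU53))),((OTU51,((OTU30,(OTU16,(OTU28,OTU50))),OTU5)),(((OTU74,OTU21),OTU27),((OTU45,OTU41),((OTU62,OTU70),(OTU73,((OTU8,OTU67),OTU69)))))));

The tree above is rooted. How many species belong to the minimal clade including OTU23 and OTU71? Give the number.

5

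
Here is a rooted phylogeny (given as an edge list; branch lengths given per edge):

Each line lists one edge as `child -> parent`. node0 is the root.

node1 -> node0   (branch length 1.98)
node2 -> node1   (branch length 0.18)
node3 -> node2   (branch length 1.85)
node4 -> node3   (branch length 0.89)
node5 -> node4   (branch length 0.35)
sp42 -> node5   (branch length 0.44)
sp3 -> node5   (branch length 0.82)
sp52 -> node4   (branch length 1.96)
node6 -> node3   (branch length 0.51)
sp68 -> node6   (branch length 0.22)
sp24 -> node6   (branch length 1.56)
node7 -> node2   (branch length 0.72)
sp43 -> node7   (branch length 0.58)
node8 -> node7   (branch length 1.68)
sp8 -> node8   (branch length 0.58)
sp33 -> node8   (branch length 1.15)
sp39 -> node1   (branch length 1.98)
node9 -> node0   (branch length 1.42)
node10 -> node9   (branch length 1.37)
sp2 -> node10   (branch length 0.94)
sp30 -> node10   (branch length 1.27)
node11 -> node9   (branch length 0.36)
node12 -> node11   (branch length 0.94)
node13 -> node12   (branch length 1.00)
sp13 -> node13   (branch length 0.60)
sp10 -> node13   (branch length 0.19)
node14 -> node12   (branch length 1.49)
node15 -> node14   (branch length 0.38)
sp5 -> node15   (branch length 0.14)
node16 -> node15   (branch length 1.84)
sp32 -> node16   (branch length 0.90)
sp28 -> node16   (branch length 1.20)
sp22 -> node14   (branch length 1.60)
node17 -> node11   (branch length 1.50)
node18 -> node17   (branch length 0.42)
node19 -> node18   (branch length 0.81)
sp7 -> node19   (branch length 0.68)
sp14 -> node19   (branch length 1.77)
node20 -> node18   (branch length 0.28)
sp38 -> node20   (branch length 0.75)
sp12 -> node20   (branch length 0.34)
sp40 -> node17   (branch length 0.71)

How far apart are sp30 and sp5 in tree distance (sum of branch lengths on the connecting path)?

The path runs sp30 → … → MRCA → … → sp5; the MRCA is the node subtending ((sp2,sp30),(((sp13,sp10),((sp5,(sp32,sp28)),sp22)),(((sp7,sp14),(sp38,sp12)),sp40))).
Branch lengths along that path: 1.27 + 1.37 + 0.36 + 0.94 + 1.49 + 0.38 + 0.14 = 5.95.

5.95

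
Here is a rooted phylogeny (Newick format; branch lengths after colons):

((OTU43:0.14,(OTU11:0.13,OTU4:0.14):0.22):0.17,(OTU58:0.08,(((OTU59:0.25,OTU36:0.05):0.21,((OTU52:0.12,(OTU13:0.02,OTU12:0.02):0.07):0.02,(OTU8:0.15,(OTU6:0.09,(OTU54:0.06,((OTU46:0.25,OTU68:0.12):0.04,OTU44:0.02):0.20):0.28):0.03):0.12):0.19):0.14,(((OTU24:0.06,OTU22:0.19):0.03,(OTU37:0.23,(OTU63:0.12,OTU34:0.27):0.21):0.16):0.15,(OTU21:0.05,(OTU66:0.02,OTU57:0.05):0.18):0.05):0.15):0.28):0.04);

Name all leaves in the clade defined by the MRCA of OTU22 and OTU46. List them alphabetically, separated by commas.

OTU12, OTU13, OTU21, OTU22, OTU24, OTU34, OTU36, OTU37, OTU44, OTU46, OTU52, OTU54, OTU57, OTU59, OTU6, OTU63, OTU66, OTU68, OTU8

Tracing OTU22: it sits inside (OTU24,OTU22).
Tracing OTU46: it sits inside (OTU46,OTU68).
The smallest clade enclosing both is (((OTU59,OTU36),((OTU52,(OTU13,OTU12)),(OTU8,(OTU6,(OTU54,((OTU46,OTU68),OTU44)))))),(((OTU24,OTU22),(OTU37,(OTU63,OTU34))),(OTU21,(OTU66,OTU57)))); the answer is its 19 terminal taxa in alphabetical order.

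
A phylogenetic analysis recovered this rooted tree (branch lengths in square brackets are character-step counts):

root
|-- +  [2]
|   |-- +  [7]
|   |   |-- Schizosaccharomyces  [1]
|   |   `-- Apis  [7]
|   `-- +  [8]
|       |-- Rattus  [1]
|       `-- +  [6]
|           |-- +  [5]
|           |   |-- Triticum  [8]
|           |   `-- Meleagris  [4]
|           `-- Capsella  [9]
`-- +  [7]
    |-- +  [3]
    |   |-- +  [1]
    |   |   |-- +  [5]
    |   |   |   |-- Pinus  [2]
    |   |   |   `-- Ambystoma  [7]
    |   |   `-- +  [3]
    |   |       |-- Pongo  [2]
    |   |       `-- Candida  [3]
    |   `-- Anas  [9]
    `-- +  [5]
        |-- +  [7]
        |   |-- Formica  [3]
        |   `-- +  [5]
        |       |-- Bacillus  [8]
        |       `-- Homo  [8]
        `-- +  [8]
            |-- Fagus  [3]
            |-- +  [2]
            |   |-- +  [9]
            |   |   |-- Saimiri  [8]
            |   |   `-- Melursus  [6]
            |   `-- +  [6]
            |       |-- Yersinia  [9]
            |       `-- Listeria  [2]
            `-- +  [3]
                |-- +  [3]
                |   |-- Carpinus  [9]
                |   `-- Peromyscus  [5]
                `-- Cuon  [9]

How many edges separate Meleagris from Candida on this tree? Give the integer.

The MRCA of Meleagris and Candida is the root of the tree.
From Meleagris up to that node: 5 branches. From Candida up to the same node: 5 branches. Total: 5 + 5 = 10.

10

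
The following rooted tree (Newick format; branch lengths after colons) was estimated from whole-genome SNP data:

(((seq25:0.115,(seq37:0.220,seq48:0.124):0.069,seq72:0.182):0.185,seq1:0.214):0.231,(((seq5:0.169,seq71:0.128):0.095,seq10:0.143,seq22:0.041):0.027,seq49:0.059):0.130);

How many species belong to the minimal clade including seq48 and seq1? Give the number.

The MRCA of seq48 and seq1 is the node subtending ((seq25,(seq37,seq48),seq72),seq1).
That clade contains 5 terminal taxa: seq1, seq25, seq37, seq48, seq72.

5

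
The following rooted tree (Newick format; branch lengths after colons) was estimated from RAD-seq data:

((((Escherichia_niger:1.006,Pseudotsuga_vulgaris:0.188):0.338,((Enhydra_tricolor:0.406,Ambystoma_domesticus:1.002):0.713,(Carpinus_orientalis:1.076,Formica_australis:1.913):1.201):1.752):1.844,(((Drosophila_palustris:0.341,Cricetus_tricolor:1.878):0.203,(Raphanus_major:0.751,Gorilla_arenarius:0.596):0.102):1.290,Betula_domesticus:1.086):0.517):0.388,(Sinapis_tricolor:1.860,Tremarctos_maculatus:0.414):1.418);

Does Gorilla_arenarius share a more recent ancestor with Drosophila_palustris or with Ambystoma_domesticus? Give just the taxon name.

Drosophila_palustris

The MRCA of Gorilla_arenarius and Drosophila_palustris subtends ((Drosophila_palustris,Cricetus_tricolor),(Raphanus_major,Gorilla_arenarius)) (4 taxa).
The MRCA of Gorilla_arenarius and Ambystoma_domesticus subtends (((Escherichia_niger,Pseudotsuga_vulgaris),((Enhydra_tricolor,Ambystoma_domesticus),(Carpinus_orientalis,Formica_australis))),(((Drosophila_palustris,Cricetus_tricolor),(Raphanus_major,Gorilla_arenarius)),Betula_domesticus)) (11 taxa).
The first is nested inside the second, so Gorilla_arenarius shares a more recent common ancestor with Drosophila_palustris.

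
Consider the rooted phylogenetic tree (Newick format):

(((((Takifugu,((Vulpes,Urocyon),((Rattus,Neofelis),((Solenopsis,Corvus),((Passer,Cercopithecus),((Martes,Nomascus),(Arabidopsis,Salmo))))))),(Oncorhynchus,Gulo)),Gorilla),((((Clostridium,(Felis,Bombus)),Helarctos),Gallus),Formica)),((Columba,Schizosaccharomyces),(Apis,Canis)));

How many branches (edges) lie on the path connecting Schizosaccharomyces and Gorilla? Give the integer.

The MRCA of Schizosaccharomyces and Gorilla is the root of the tree.
From Schizosaccharomyces up to that node: 3 branches. From Gorilla up to the same node: 3 branches. Total: 3 + 3 = 6.

6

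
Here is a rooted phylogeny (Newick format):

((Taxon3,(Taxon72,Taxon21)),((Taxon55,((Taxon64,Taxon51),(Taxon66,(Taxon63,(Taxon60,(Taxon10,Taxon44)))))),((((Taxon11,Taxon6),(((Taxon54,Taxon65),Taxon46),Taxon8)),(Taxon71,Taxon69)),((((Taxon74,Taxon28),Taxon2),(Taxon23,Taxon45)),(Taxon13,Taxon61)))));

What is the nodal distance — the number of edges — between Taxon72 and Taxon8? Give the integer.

9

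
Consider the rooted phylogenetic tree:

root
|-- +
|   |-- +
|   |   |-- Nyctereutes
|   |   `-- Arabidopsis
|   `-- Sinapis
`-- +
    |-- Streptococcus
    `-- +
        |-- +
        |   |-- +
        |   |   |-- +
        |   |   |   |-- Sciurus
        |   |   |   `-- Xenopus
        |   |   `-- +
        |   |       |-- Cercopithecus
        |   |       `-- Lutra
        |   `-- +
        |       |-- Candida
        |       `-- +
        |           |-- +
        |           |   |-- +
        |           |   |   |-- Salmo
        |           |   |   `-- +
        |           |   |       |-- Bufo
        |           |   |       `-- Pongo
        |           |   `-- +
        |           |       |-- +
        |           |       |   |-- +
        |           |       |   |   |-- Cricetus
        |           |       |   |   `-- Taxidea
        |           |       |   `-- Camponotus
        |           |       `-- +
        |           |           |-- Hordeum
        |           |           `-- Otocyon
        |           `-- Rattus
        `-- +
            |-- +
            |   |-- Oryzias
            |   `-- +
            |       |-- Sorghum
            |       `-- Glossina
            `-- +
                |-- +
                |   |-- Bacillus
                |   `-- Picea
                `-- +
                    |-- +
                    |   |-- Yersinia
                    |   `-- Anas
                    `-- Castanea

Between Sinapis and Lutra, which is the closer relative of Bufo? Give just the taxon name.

The MRCA of Bufo and Lutra subtends (((Sciurus,Xenopus),(Cercopithecus,Lutra)),(Candida,(((Salmo,(Bufo,Pongo)),(((Cricetus,Taxidea),Camponotus),(Hordeum,Otocyon))),Rattus))) (14 taxa).
The MRCA of Bufo and Sinapis is the root, subtending the entire tree (26 taxa).
The first is nested inside the second, so Bufo shares a more recent common ancestor with Lutra.

Lutra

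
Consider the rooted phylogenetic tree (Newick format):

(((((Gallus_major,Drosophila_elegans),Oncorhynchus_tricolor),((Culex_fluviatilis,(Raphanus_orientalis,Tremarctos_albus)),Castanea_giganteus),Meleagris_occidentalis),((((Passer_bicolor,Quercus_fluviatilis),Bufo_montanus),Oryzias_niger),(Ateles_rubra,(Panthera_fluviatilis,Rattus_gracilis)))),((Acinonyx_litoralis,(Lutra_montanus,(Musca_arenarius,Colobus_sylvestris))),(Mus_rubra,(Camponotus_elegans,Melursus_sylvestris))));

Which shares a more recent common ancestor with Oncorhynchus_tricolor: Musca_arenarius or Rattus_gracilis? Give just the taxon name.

The MRCA of Oncorhynchus_tricolor and Rattus_gracilis subtends ((((Gallus_major,Drosophila_elegans),Oncorhynchus_tricolor),((Culex_fluviatilis,(Raphanus_orientalis,Tremarctos_albus)),Castanea_giganteus),Meleagris_occidentalis),((((Passer_bicolor,Quercus_fluviatilis),Bufo_montanus),Oryzias_niger),(Ateles_rubra,(Panthera_fluviatilis,Rattus_gracilis)))) (15 taxa).
The MRCA of Oncorhynchus_tricolor and Musca_arenarius is the root, subtending the entire tree (22 taxa).
The first is nested inside the second, so Oncorhynchus_tricolor shares a more recent common ancestor with Rattus_gracilis.

Rattus_gracilis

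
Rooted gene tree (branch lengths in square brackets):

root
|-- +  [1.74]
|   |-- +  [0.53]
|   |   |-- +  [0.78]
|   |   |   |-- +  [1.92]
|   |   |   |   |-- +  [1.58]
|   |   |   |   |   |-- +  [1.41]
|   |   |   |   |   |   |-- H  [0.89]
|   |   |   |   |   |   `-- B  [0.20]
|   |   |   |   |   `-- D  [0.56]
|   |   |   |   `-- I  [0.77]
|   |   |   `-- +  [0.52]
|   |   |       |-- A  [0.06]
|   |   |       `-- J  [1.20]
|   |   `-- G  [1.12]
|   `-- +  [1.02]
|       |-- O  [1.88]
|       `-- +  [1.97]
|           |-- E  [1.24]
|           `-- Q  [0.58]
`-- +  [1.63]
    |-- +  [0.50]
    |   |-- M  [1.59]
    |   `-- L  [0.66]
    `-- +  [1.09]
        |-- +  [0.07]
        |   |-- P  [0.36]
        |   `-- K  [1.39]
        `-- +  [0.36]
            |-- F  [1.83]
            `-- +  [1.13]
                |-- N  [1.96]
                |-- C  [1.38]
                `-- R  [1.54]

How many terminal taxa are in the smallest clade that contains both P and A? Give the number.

18

The MRCA of P and A is the root, so the clade is the entire tree.
That clade contains 18 terminal taxa: A, B, C, D, E, F, G, H, I, J, K, L, M, N, O, P, Q, R.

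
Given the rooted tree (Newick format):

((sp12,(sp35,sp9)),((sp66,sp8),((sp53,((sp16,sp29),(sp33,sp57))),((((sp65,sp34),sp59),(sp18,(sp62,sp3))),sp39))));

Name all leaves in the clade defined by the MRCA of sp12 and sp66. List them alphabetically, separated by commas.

Tracing sp12: it sits inside (sp12,(sp35,sp9)).
Tracing sp66: it sits inside (sp66,sp8).
The smallest clade enclosing both is the whole tree (their MRCA is the root), so the answer is all 17 tips in alphabetical order.

sp12, sp16, sp18, sp29, sp3, sp33, sp34, sp35, sp39, sp53, sp57, sp59, sp62, sp65, sp66, sp8, sp9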